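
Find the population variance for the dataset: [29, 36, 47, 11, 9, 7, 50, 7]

293

Step 1: Compute the mean: (29 + 36 + 47 + 11 + 9 + 7 + 50 + 7) / 8 = 24.5
Step 2: Compute squared deviations from the mean:
  (29 - 24.5)^2 = 20.25
  (36 - 24.5)^2 = 132.25
  (47 - 24.5)^2 = 506.25
  (11 - 24.5)^2 = 182.25
  (9 - 24.5)^2 = 240.25
  (7 - 24.5)^2 = 306.25
  (50 - 24.5)^2 = 650.25
  (7 - 24.5)^2 = 306.25
Step 3: Sum of squared deviations = 2344
Step 4: Population variance = 2344 / 8 = 293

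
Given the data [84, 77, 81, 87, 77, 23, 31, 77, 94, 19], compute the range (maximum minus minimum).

75

Step 1: Identify the maximum value: max = 94
Step 2: Identify the minimum value: min = 19
Step 3: Range = max - min = 94 - 19 = 75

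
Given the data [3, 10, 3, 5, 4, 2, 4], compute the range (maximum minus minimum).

8

Step 1: Identify the maximum value: max = 10
Step 2: Identify the minimum value: min = 2
Step 3: Range = max - min = 10 - 2 = 8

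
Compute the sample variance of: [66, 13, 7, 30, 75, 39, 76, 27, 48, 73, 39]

618.3636

Step 1: Compute the mean: (66 + 13 + 7 + 30 + 75 + 39 + 76 + 27 + 48 + 73 + 39) / 11 = 44.8182
Step 2: Compute squared deviations from the mean:
  (66 - 44.8182)^2 = 448.6694
  (13 - 44.8182)^2 = 1012.3967
  (7 - 44.8182)^2 = 1430.2149
  (30 - 44.8182)^2 = 219.5785
  (75 - 44.8182)^2 = 910.9421
  (39 - 44.8182)^2 = 33.8512
  (76 - 44.8182)^2 = 972.3058
  (27 - 44.8182)^2 = 317.4876
  (48 - 44.8182)^2 = 10.124
  (73 - 44.8182)^2 = 794.2149
  (39 - 44.8182)^2 = 33.8512
Step 3: Sum of squared deviations = 6183.6364
Step 4: Sample variance = 6183.6364 / 10 = 618.3636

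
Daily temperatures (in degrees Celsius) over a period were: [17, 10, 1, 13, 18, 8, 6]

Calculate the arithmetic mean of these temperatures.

10.4286

Step 1: Sum all values: 17 + 10 + 1 + 13 + 18 + 8 + 6 = 73
Step 2: Count the number of values: n = 7
Step 3: Mean = sum / n = 73 / 7 = 10.4286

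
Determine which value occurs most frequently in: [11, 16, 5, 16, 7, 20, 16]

16

Step 1: Count the frequency of each value:
  5: appears 1 time(s)
  7: appears 1 time(s)
  11: appears 1 time(s)
  16: appears 3 time(s)
  20: appears 1 time(s)
Step 2: The value 16 appears most frequently (3 times).
Step 3: Mode = 16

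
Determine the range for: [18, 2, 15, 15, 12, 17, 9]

16

Step 1: Identify the maximum value: max = 18
Step 2: Identify the minimum value: min = 2
Step 3: Range = max - min = 18 - 2 = 16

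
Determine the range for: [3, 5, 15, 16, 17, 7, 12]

14

Step 1: Identify the maximum value: max = 17
Step 2: Identify the minimum value: min = 3
Step 3: Range = max - min = 17 - 3 = 14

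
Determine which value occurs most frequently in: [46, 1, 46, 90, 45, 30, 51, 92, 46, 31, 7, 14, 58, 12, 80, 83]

46

Step 1: Count the frequency of each value:
  1: appears 1 time(s)
  7: appears 1 time(s)
  12: appears 1 time(s)
  14: appears 1 time(s)
  30: appears 1 time(s)
  31: appears 1 time(s)
  45: appears 1 time(s)
  46: appears 3 time(s)
  51: appears 1 time(s)
  58: appears 1 time(s)
  80: appears 1 time(s)
  83: appears 1 time(s)
  90: appears 1 time(s)
  92: appears 1 time(s)
Step 2: The value 46 appears most frequently (3 times).
Step 3: Mode = 46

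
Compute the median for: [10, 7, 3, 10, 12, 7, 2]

7

Step 1: Sort the data in ascending order: [2, 3, 7, 7, 10, 10, 12]
Step 2: The number of values is n = 7.
Step 3: Since n is odd, the median is the middle value at position 4: 7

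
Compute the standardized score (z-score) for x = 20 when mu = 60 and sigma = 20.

-2

Step 1: Recall the z-score formula: z = (x - mu) / sigma
Step 2: Substitute values: z = (20 - 60) / 20
Step 3: z = -40 / 20 = -2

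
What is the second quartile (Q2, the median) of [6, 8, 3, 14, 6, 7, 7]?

7

Step 1: Sort the data: [3, 6, 6, 7, 7, 8, 14]
Step 2: n = 7
Step 3: Q2 is the median. Since n is odd, it is the middle value at position 4: 7
Step 4: Q2 = 7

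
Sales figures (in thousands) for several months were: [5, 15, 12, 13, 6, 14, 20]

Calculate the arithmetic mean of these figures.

12.1429

Step 1: Sum all values: 5 + 15 + 12 + 13 + 6 + 14 + 20 = 85
Step 2: Count the number of values: n = 7
Step 3: Mean = sum / n = 85 / 7 = 12.1429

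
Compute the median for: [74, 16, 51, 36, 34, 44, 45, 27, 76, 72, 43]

44

Step 1: Sort the data in ascending order: [16, 27, 34, 36, 43, 44, 45, 51, 72, 74, 76]
Step 2: The number of values is n = 11.
Step 3: Since n is odd, the median is the middle value at position 6: 44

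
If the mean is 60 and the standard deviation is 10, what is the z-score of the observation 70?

1

Step 1: Recall the z-score formula: z = (x - mu) / sigma
Step 2: Substitute values: z = (70 - 60) / 10
Step 3: z = 10 / 10 = 1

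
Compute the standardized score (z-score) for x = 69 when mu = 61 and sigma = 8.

1

Step 1: Recall the z-score formula: z = (x - mu) / sigma
Step 2: Substitute values: z = (69 - 61) / 8
Step 3: z = 8 / 8 = 1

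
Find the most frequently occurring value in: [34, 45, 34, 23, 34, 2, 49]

34

Step 1: Count the frequency of each value:
  2: appears 1 time(s)
  23: appears 1 time(s)
  34: appears 3 time(s)
  45: appears 1 time(s)
  49: appears 1 time(s)
Step 2: The value 34 appears most frequently (3 times).
Step 3: Mode = 34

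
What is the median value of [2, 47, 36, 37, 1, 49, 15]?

36

Step 1: Sort the data in ascending order: [1, 2, 15, 36, 37, 47, 49]
Step 2: The number of values is n = 7.
Step 3: Since n is odd, the median is the middle value at position 4: 36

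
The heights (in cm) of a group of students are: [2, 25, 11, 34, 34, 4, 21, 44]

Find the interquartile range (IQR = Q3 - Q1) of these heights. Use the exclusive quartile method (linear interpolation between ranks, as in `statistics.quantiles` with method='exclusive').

28.25

Step 1: Sort the data: [2, 4, 11, 21, 25, 34, 34, 44]
Step 2: n = 8
Step 3: Using the exclusive quartile method:
  Q1 = 5.75
  Q2 (median) = 23
  Q3 = 34
  IQR = Q3 - Q1 = 34 - 5.75 = 28.25
Step 4: IQR = 28.25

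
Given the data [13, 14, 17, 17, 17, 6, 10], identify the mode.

17

Step 1: Count the frequency of each value:
  6: appears 1 time(s)
  10: appears 1 time(s)
  13: appears 1 time(s)
  14: appears 1 time(s)
  17: appears 3 time(s)
Step 2: The value 17 appears most frequently (3 times).
Step 3: Mode = 17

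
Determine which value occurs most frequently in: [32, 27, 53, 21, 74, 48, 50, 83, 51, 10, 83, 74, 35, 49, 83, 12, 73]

83

Step 1: Count the frequency of each value:
  10: appears 1 time(s)
  12: appears 1 time(s)
  21: appears 1 time(s)
  27: appears 1 time(s)
  32: appears 1 time(s)
  35: appears 1 time(s)
  48: appears 1 time(s)
  49: appears 1 time(s)
  50: appears 1 time(s)
  51: appears 1 time(s)
  53: appears 1 time(s)
  73: appears 1 time(s)
  74: appears 2 time(s)
  83: appears 3 time(s)
Step 2: The value 83 appears most frequently (3 times).
Step 3: Mode = 83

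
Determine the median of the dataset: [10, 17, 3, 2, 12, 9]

9.5

Step 1: Sort the data in ascending order: [2, 3, 9, 10, 12, 17]
Step 2: The number of values is n = 6.
Step 3: Since n is even, the median is the average of positions 3 and 4:
  Median = (9 + 10) / 2 = 9.5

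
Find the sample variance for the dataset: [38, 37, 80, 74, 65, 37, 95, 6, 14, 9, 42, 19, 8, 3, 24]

868.2095

Step 1: Compute the mean: (38 + 37 + 80 + 74 + 65 + 37 + 95 + 6 + 14 + 9 + 42 + 19 + 8 + 3 + 24) / 15 = 36.7333
Step 2: Compute squared deviations from the mean:
  (38 - 36.7333)^2 = 1.6044
  (37 - 36.7333)^2 = 0.0711
  (80 - 36.7333)^2 = 1872.0044
  (74 - 36.7333)^2 = 1388.8044
  (65 - 36.7333)^2 = 799.0044
  (37 - 36.7333)^2 = 0.0711
  (95 - 36.7333)^2 = 3395.0044
  (6 - 36.7333)^2 = 944.5378
  (14 - 36.7333)^2 = 516.8044
  (9 - 36.7333)^2 = 769.1378
  (42 - 36.7333)^2 = 27.7378
  (19 - 36.7333)^2 = 314.4711
  (8 - 36.7333)^2 = 825.6044
  (3 - 36.7333)^2 = 1137.9378
  (24 - 36.7333)^2 = 162.1378
Step 3: Sum of squared deviations = 12154.9333
Step 4: Sample variance = 12154.9333 / 14 = 868.2095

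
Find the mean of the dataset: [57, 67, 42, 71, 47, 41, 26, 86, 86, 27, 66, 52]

55.6667

Step 1: Sum all values: 57 + 67 + 42 + 71 + 47 + 41 + 26 + 86 + 86 + 27 + 66 + 52 = 668
Step 2: Count the number of values: n = 12
Step 3: Mean = sum / n = 668 / 12 = 55.6667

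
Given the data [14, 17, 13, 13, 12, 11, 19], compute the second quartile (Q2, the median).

13

Step 1: Sort the data: [11, 12, 13, 13, 14, 17, 19]
Step 2: n = 7
Step 3: Q2 is the median. Since n is odd, it is the middle value at position 4: 13
Step 4: Q2 = 13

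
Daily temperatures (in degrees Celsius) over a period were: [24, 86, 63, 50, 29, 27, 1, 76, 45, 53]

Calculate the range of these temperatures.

85

Step 1: Identify the maximum value: max = 86
Step 2: Identify the minimum value: min = 1
Step 3: Range = max - min = 86 - 1 = 85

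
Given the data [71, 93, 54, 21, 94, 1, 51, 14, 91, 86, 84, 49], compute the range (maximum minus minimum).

93

Step 1: Identify the maximum value: max = 94
Step 2: Identify the minimum value: min = 1
Step 3: Range = max - min = 94 - 1 = 93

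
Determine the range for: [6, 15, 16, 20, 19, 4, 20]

16

Step 1: Identify the maximum value: max = 20
Step 2: Identify the minimum value: min = 4
Step 3: Range = max - min = 20 - 4 = 16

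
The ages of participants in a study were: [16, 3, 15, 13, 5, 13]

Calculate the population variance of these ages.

24.8056

Step 1: Compute the mean: (16 + 3 + 15 + 13 + 5 + 13) / 6 = 10.8333
Step 2: Compute squared deviations from the mean:
  (16 - 10.8333)^2 = 26.6944
  (3 - 10.8333)^2 = 61.3611
  (15 - 10.8333)^2 = 17.3611
  (13 - 10.8333)^2 = 4.6944
  (5 - 10.8333)^2 = 34.0278
  (13 - 10.8333)^2 = 4.6944
Step 3: Sum of squared deviations = 148.8333
Step 4: Population variance = 148.8333 / 6 = 24.8056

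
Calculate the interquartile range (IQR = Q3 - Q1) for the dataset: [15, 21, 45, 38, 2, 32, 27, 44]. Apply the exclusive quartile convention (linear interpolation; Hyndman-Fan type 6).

26

Step 1: Sort the data: [2, 15, 21, 27, 32, 38, 44, 45]
Step 2: n = 8
Step 3: Using the exclusive quartile method:
  Q1 = 16.5
  Q2 (median) = 29.5
  Q3 = 42.5
  IQR = Q3 - Q1 = 42.5 - 16.5 = 26
Step 4: IQR = 26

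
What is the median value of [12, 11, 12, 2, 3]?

11

Step 1: Sort the data in ascending order: [2, 3, 11, 12, 12]
Step 2: The number of values is n = 5.
Step 3: Since n is odd, the median is the middle value at position 3: 11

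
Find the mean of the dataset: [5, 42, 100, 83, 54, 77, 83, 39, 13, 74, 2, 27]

49.9167

Step 1: Sum all values: 5 + 42 + 100 + 83 + 54 + 77 + 83 + 39 + 13 + 74 + 2 + 27 = 599
Step 2: Count the number of values: n = 12
Step 3: Mean = sum / n = 599 / 12 = 49.9167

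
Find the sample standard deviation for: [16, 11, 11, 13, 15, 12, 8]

2.6904

Step 1: Compute the mean: 12.2857
Step 2: Sum of squared deviations from the mean: 43.4286
Step 3: Sample variance = 43.4286 / 6 = 7.2381
Step 4: Standard deviation = sqrt(7.2381) = 2.6904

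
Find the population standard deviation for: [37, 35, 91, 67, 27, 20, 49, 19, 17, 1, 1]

26.1132

Step 1: Compute the mean: 33.0909
Step 2: Sum of squared deviations from the mean: 7500.9091
Step 3: Population variance = 7500.9091 / 11 = 681.9008
Step 4: Standard deviation = sqrt(681.9008) = 26.1132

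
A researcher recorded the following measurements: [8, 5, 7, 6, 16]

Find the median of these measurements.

7

Step 1: Sort the data in ascending order: [5, 6, 7, 8, 16]
Step 2: The number of values is n = 5.
Step 3: Since n is odd, the median is the middle value at position 3: 7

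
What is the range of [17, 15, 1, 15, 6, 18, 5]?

17

Step 1: Identify the maximum value: max = 18
Step 2: Identify the minimum value: min = 1
Step 3: Range = max - min = 18 - 1 = 17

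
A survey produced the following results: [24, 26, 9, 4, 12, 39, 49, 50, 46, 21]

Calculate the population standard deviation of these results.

16.2234

Step 1: Compute the mean: 28
Step 2: Sum of squared deviations from the mean: 2632
Step 3: Population variance = 2632 / 10 = 263.2
Step 4: Standard deviation = sqrt(263.2) = 16.2234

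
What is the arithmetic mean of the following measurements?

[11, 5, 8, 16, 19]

11.8

Step 1: Sum all values: 11 + 5 + 8 + 16 + 19 = 59
Step 2: Count the number of values: n = 5
Step 3: Mean = sum / n = 59 / 5 = 11.8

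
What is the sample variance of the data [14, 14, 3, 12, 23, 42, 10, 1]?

166.9821

Step 1: Compute the mean: (14 + 14 + 3 + 12 + 23 + 42 + 10 + 1) / 8 = 14.875
Step 2: Compute squared deviations from the mean:
  (14 - 14.875)^2 = 0.7656
  (14 - 14.875)^2 = 0.7656
  (3 - 14.875)^2 = 141.0156
  (12 - 14.875)^2 = 8.2656
  (23 - 14.875)^2 = 66.0156
  (42 - 14.875)^2 = 735.7656
  (10 - 14.875)^2 = 23.7656
  (1 - 14.875)^2 = 192.5156
Step 3: Sum of squared deviations = 1168.875
Step 4: Sample variance = 1168.875 / 7 = 166.9821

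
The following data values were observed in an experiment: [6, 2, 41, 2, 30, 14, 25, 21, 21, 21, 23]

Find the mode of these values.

21

Step 1: Count the frequency of each value:
  2: appears 2 time(s)
  6: appears 1 time(s)
  14: appears 1 time(s)
  21: appears 3 time(s)
  23: appears 1 time(s)
  25: appears 1 time(s)
  30: appears 1 time(s)
  41: appears 1 time(s)
Step 2: The value 21 appears most frequently (3 times).
Step 3: Mode = 21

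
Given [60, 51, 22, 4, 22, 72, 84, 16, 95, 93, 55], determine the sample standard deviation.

32.2919

Step 1: Compute the mean: 52.1818
Step 2: Sum of squared deviations from the mean: 10427.6364
Step 3: Sample variance = 10427.6364 / 10 = 1042.7636
Step 4: Standard deviation = sqrt(1042.7636) = 32.2919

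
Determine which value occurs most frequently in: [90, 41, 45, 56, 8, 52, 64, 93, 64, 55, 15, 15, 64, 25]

64

Step 1: Count the frequency of each value:
  8: appears 1 time(s)
  15: appears 2 time(s)
  25: appears 1 time(s)
  41: appears 1 time(s)
  45: appears 1 time(s)
  52: appears 1 time(s)
  55: appears 1 time(s)
  56: appears 1 time(s)
  64: appears 3 time(s)
  90: appears 1 time(s)
  93: appears 1 time(s)
Step 2: The value 64 appears most frequently (3 times).
Step 3: Mode = 64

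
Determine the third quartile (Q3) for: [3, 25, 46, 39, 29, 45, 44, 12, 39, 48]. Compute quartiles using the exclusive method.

45.25

Step 1: Sort the data: [3, 12, 25, 29, 39, 39, 44, 45, 46, 48]
Step 2: n = 10
Step 3: Using the exclusive quartile method:
  Q1 = 21.75
  Q2 (median) = 39
  Q3 = 45.25
  IQR = Q3 - Q1 = 45.25 - 21.75 = 23.5
Step 4: Q3 = 45.25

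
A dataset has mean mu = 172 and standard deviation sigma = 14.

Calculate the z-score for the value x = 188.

1.1429

Step 1: Recall the z-score formula: z = (x - mu) / sigma
Step 2: Substitute values: z = (188 - 172) / 14
Step 3: z = 16 / 14 = 1.1429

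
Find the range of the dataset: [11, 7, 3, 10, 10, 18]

15

Step 1: Identify the maximum value: max = 18
Step 2: Identify the minimum value: min = 3
Step 3: Range = max - min = 18 - 3 = 15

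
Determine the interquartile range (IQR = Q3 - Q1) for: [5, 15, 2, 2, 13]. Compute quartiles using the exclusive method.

12

Step 1: Sort the data: [2, 2, 5, 13, 15]
Step 2: n = 5
Step 3: Using the exclusive quartile method:
  Q1 = 2
  Q2 (median) = 5
  Q3 = 14
  IQR = Q3 - Q1 = 14 - 2 = 12
Step 4: IQR = 12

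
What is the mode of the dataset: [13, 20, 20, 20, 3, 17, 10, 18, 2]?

20

Step 1: Count the frequency of each value:
  2: appears 1 time(s)
  3: appears 1 time(s)
  10: appears 1 time(s)
  13: appears 1 time(s)
  17: appears 1 time(s)
  18: appears 1 time(s)
  20: appears 3 time(s)
Step 2: The value 20 appears most frequently (3 times).
Step 3: Mode = 20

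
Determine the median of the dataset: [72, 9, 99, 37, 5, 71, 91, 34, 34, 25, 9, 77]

35.5

Step 1: Sort the data in ascending order: [5, 9, 9, 25, 34, 34, 37, 71, 72, 77, 91, 99]
Step 2: The number of values is n = 12.
Step 3: Since n is even, the median is the average of positions 6 and 7:
  Median = (34 + 37) / 2 = 35.5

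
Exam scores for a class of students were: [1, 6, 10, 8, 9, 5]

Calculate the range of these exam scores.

9

Step 1: Identify the maximum value: max = 10
Step 2: Identify the minimum value: min = 1
Step 3: Range = max - min = 10 - 1 = 9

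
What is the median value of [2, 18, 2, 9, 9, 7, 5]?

7

Step 1: Sort the data in ascending order: [2, 2, 5, 7, 9, 9, 18]
Step 2: The number of values is n = 7.
Step 3: Since n is odd, the median is the middle value at position 4: 7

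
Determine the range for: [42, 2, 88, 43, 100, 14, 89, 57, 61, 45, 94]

98

Step 1: Identify the maximum value: max = 100
Step 2: Identify the minimum value: min = 2
Step 3: Range = max - min = 100 - 2 = 98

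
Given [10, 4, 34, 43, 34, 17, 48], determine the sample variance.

285.4762

Step 1: Compute the mean: (10 + 4 + 34 + 43 + 34 + 17 + 48) / 7 = 27.1429
Step 2: Compute squared deviations from the mean:
  (10 - 27.1429)^2 = 293.8776
  (4 - 27.1429)^2 = 535.5918
  (34 - 27.1429)^2 = 47.0204
  (43 - 27.1429)^2 = 251.449
  (34 - 27.1429)^2 = 47.0204
  (17 - 27.1429)^2 = 102.8776
  (48 - 27.1429)^2 = 435.0204
Step 3: Sum of squared deviations = 1712.8571
Step 4: Sample variance = 1712.8571 / 6 = 285.4762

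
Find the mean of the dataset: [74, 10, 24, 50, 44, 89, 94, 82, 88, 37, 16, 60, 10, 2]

48.5714

Step 1: Sum all values: 74 + 10 + 24 + 50 + 44 + 89 + 94 + 82 + 88 + 37 + 16 + 60 + 10 + 2 = 680
Step 2: Count the number of values: n = 14
Step 3: Mean = sum / n = 680 / 14 = 48.5714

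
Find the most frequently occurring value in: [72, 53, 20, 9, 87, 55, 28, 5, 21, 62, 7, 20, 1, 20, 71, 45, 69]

20

Step 1: Count the frequency of each value:
  1: appears 1 time(s)
  5: appears 1 time(s)
  7: appears 1 time(s)
  9: appears 1 time(s)
  20: appears 3 time(s)
  21: appears 1 time(s)
  28: appears 1 time(s)
  45: appears 1 time(s)
  53: appears 1 time(s)
  55: appears 1 time(s)
  62: appears 1 time(s)
  69: appears 1 time(s)
  71: appears 1 time(s)
  72: appears 1 time(s)
  87: appears 1 time(s)
Step 2: The value 20 appears most frequently (3 times).
Step 3: Mode = 20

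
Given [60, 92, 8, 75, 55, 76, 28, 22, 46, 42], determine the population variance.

630.04

Step 1: Compute the mean: (60 + 92 + 8 + 75 + 55 + 76 + 28 + 22 + 46 + 42) / 10 = 50.4
Step 2: Compute squared deviations from the mean:
  (60 - 50.4)^2 = 92.16
  (92 - 50.4)^2 = 1730.56
  (8 - 50.4)^2 = 1797.76
  (75 - 50.4)^2 = 605.16
  (55 - 50.4)^2 = 21.16
  (76 - 50.4)^2 = 655.36
  (28 - 50.4)^2 = 501.76
  (22 - 50.4)^2 = 806.56
  (46 - 50.4)^2 = 19.36
  (42 - 50.4)^2 = 70.56
Step 3: Sum of squared deviations = 6300.4
Step 4: Population variance = 6300.4 / 10 = 630.04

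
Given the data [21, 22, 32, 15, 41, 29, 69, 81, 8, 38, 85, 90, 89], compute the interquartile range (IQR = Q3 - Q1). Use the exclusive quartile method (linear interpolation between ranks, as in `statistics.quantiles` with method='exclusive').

61.5

Step 1: Sort the data: [8, 15, 21, 22, 29, 32, 38, 41, 69, 81, 85, 89, 90]
Step 2: n = 13
Step 3: Using the exclusive quartile method:
  Q1 = 21.5
  Q2 (median) = 38
  Q3 = 83
  IQR = Q3 - Q1 = 83 - 21.5 = 61.5
Step 4: IQR = 61.5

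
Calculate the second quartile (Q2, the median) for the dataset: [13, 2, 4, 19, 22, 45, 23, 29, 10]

19

Step 1: Sort the data: [2, 4, 10, 13, 19, 22, 23, 29, 45]
Step 2: n = 9
Step 3: Q2 is the median. Since n is odd, it is the middle value at position 5: 19
Step 4: Q2 = 19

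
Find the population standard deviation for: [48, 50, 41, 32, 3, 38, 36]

14.4998

Step 1: Compute the mean: 35.4286
Step 2: Sum of squared deviations from the mean: 1471.7143
Step 3: Population variance = 1471.7143 / 7 = 210.2449
Step 4: Standard deviation = sqrt(210.2449) = 14.4998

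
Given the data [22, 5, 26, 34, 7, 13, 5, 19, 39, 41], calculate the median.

20.5

Step 1: Sort the data in ascending order: [5, 5, 7, 13, 19, 22, 26, 34, 39, 41]
Step 2: The number of values is n = 10.
Step 3: Since n is even, the median is the average of positions 5 and 6:
  Median = (19 + 22) / 2 = 20.5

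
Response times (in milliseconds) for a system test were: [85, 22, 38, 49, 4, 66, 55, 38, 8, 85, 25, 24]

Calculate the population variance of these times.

677.9097

Step 1: Compute the mean: (85 + 22 + 38 + 49 + 4 + 66 + 55 + 38 + 8 + 85 + 25 + 24) / 12 = 41.5833
Step 2: Compute squared deviations from the mean:
  (85 - 41.5833)^2 = 1885.0069
  (22 - 41.5833)^2 = 383.5069
  (38 - 41.5833)^2 = 12.8403
  (49 - 41.5833)^2 = 55.0069
  (4 - 41.5833)^2 = 1412.5069
  (66 - 41.5833)^2 = 596.1736
  (55 - 41.5833)^2 = 180.0069
  (38 - 41.5833)^2 = 12.8403
  (8 - 41.5833)^2 = 1127.8403
  (85 - 41.5833)^2 = 1885.0069
  (25 - 41.5833)^2 = 275.0069
  (24 - 41.5833)^2 = 309.1736
Step 3: Sum of squared deviations = 8134.9167
Step 4: Population variance = 8134.9167 / 12 = 677.9097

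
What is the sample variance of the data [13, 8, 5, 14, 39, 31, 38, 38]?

214.2143

Step 1: Compute the mean: (13 + 8 + 5 + 14 + 39 + 31 + 38 + 38) / 8 = 23.25
Step 2: Compute squared deviations from the mean:
  (13 - 23.25)^2 = 105.0625
  (8 - 23.25)^2 = 232.5625
  (5 - 23.25)^2 = 333.0625
  (14 - 23.25)^2 = 85.5625
  (39 - 23.25)^2 = 248.0625
  (31 - 23.25)^2 = 60.0625
  (38 - 23.25)^2 = 217.5625
  (38 - 23.25)^2 = 217.5625
Step 3: Sum of squared deviations = 1499.5
Step 4: Sample variance = 1499.5 / 7 = 214.2143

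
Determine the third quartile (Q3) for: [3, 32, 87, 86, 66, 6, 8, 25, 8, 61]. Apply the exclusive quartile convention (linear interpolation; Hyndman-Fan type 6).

71

Step 1: Sort the data: [3, 6, 8, 8, 25, 32, 61, 66, 86, 87]
Step 2: n = 10
Step 3: Using the exclusive quartile method:
  Q1 = 7.5
  Q2 (median) = 28.5
  Q3 = 71
  IQR = Q3 - Q1 = 71 - 7.5 = 63.5
Step 4: Q3 = 71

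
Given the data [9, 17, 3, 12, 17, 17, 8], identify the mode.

17

Step 1: Count the frequency of each value:
  3: appears 1 time(s)
  8: appears 1 time(s)
  9: appears 1 time(s)
  12: appears 1 time(s)
  17: appears 3 time(s)
Step 2: The value 17 appears most frequently (3 times).
Step 3: Mode = 17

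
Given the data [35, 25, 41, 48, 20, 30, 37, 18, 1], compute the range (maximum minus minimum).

47

Step 1: Identify the maximum value: max = 48
Step 2: Identify the minimum value: min = 1
Step 3: Range = max - min = 48 - 1 = 47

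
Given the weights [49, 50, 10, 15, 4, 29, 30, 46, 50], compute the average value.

31.4444

Step 1: Sum all values: 49 + 50 + 10 + 15 + 4 + 29 + 30 + 46 + 50 = 283
Step 2: Count the number of values: n = 9
Step 3: Mean = sum / n = 283 / 9 = 31.4444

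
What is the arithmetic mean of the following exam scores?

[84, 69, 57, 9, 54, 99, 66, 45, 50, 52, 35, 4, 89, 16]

52.0714

Step 1: Sum all values: 84 + 69 + 57 + 9 + 54 + 99 + 66 + 45 + 50 + 52 + 35 + 4 + 89 + 16 = 729
Step 2: Count the number of values: n = 14
Step 3: Mean = sum / n = 729 / 14 = 52.0714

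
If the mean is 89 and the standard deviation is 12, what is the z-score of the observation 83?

-0.5

Step 1: Recall the z-score formula: z = (x - mu) / sigma
Step 2: Substitute values: z = (83 - 89) / 12
Step 3: z = -6 / 12 = -0.5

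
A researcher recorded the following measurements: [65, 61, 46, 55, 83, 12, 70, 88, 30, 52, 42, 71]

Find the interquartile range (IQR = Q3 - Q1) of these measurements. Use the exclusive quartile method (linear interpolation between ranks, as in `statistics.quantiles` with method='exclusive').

27.75

Step 1: Sort the data: [12, 30, 42, 46, 52, 55, 61, 65, 70, 71, 83, 88]
Step 2: n = 12
Step 3: Using the exclusive quartile method:
  Q1 = 43
  Q2 (median) = 58
  Q3 = 70.75
  IQR = Q3 - Q1 = 70.75 - 43 = 27.75
Step 4: IQR = 27.75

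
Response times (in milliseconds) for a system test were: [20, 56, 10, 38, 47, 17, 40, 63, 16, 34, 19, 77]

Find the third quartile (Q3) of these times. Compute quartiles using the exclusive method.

53.75

Step 1: Sort the data: [10, 16, 17, 19, 20, 34, 38, 40, 47, 56, 63, 77]
Step 2: n = 12
Step 3: Using the exclusive quartile method:
  Q1 = 17.5
  Q2 (median) = 36
  Q3 = 53.75
  IQR = Q3 - Q1 = 53.75 - 17.5 = 36.25
Step 4: Q3 = 53.75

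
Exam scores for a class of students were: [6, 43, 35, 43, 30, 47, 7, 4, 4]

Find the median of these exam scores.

30

Step 1: Sort the data in ascending order: [4, 4, 6, 7, 30, 35, 43, 43, 47]
Step 2: The number of values is n = 9.
Step 3: Since n is odd, the median is the middle value at position 5: 30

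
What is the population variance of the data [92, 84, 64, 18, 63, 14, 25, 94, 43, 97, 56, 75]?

815.2431

Step 1: Compute the mean: (92 + 84 + 64 + 18 + 63 + 14 + 25 + 94 + 43 + 97 + 56 + 75) / 12 = 60.4167
Step 2: Compute squared deviations from the mean:
  (92 - 60.4167)^2 = 997.5069
  (84 - 60.4167)^2 = 556.1736
  (64 - 60.4167)^2 = 12.8403
  (18 - 60.4167)^2 = 1799.1736
  (63 - 60.4167)^2 = 6.6736
  (14 - 60.4167)^2 = 2154.5069
  (25 - 60.4167)^2 = 1254.3403
  (94 - 60.4167)^2 = 1127.8403
  (43 - 60.4167)^2 = 303.3403
  (97 - 60.4167)^2 = 1338.3403
  (56 - 60.4167)^2 = 19.5069
  (75 - 60.4167)^2 = 212.6736
Step 3: Sum of squared deviations = 9782.9167
Step 4: Population variance = 9782.9167 / 12 = 815.2431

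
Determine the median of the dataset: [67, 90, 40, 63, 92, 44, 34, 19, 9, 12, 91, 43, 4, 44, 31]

43

Step 1: Sort the data in ascending order: [4, 9, 12, 19, 31, 34, 40, 43, 44, 44, 63, 67, 90, 91, 92]
Step 2: The number of values is n = 15.
Step 3: Since n is odd, the median is the middle value at position 8: 43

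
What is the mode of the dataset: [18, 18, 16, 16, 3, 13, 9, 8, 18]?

18

Step 1: Count the frequency of each value:
  3: appears 1 time(s)
  8: appears 1 time(s)
  9: appears 1 time(s)
  13: appears 1 time(s)
  16: appears 2 time(s)
  18: appears 3 time(s)
Step 2: The value 18 appears most frequently (3 times).
Step 3: Mode = 18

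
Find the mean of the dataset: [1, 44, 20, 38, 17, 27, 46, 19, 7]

24.3333

Step 1: Sum all values: 1 + 44 + 20 + 38 + 17 + 27 + 46 + 19 + 7 = 219
Step 2: Count the number of values: n = 9
Step 3: Mean = sum / n = 219 / 9 = 24.3333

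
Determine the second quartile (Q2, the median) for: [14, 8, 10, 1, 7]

8

Step 1: Sort the data: [1, 7, 8, 10, 14]
Step 2: n = 5
Step 3: Q2 is the median. Since n is odd, it is the middle value at position 3: 8
Step 4: Q2 = 8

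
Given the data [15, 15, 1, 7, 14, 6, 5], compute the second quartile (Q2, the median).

7

Step 1: Sort the data: [1, 5, 6, 7, 14, 15, 15]
Step 2: n = 7
Step 3: Q2 is the median. Since n is odd, it is the middle value at position 4: 7
Step 4: Q2 = 7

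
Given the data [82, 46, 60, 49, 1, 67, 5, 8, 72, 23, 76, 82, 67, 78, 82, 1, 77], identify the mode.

82

Step 1: Count the frequency of each value:
  1: appears 2 time(s)
  5: appears 1 time(s)
  8: appears 1 time(s)
  23: appears 1 time(s)
  46: appears 1 time(s)
  49: appears 1 time(s)
  60: appears 1 time(s)
  67: appears 2 time(s)
  72: appears 1 time(s)
  76: appears 1 time(s)
  77: appears 1 time(s)
  78: appears 1 time(s)
  82: appears 3 time(s)
Step 2: The value 82 appears most frequently (3 times).
Step 3: Mode = 82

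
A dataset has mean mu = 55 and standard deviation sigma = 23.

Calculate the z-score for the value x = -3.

-2.5217

Step 1: Recall the z-score formula: z = (x - mu) / sigma
Step 2: Substitute values: z = (-3 - 55) / 23
Step 3: z = -58 / 23 = -2.5217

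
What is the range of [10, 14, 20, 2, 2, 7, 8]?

18

Step 1: Identify the maximum value: max = 20
Step 2: Identify the minimum value: min = 2
Step 3: Range = max - min = 20 - 2 = 18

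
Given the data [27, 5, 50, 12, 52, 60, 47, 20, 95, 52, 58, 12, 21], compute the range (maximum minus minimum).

90

Step 1: Identify the maximum value: max = 95
Step 2: Identify the minimum value: min = 5
Step 3: Range = max - min = 95 - 5 = 90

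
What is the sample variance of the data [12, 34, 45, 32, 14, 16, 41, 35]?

164.5536

Step 1: Compute the mean: (12 + 34 + 45 + 32 + 14 + 16 + 41 + 35) / 8 = 28.625
Step 2: Compute squared deviations from the mean:
  (12 - 28.625)^2 = 276.3906
  (34 - 28.625)^2 = 28.8906
  (45 - 28.625)^2 = 268.1406
  (32 - 28.625)^2 = 11.3906
  (14 - 28.625)^2 = 213.8906
  (16 - 28.625)^2 = 159.3906
  (41 - 28.625)^2 = 153.1406
  (35 - 28.625)^2 = 40.6406
Step 3: Sum of squared deviations = 1151.875
Step 4: Sample variance = 1151.875 / 7 = 164.5536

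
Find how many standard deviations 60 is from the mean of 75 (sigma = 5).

-3

Step 1: Recall the z-score formula: z = (x - mu) / sigma
Step 2: Substitute values: z = (60 - 75) / 5
Step 3: z = -15 / 5 = -3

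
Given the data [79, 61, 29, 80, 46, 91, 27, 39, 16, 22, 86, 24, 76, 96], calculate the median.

53.5

Step 1: Sort the data in ascending order: [16, 22, 24, 27, 29, 39, 46, 61, 76, 79, 80, 86, 91, 96]
Step 2: The number of values is n = 14.
Step 3: Since n is even, the median is the average of positions 7 and 8:
  Median = (46 + 61) / 2 = 53.5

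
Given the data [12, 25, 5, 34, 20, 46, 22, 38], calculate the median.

23.5

Step 1: Sort the data in ascending order: [5, 12, 20, 22, 25, 34, 38, 46]
Step 2: The number of values is n = 8.
Step 3: Since n is even, the median is the average of positions 4 and 5:
  Median = (22 + 25) / 2 = 23.5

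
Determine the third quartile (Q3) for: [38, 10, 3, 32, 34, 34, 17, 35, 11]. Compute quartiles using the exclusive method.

34.5

Step 1: Sort the data: [3, 10, 11, 17, 32, 34, 34, 35, 38]
Step 2: n = 9
Step 3: Using the exclusive quartile method:
  Q1 = 10.5
  Q2 (median) = 32
  Q3 = 34.5
  IQR = Q3 - Q1 = 34.5 - 10.5 = 24
Step 4: Q3 = 34.5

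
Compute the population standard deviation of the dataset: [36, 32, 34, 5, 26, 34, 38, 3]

13.1244

Step 1: Compute the mean: 26
Step 2: Sum of squared deviations from the mean: 1378
Step 3: Population variance = 1378 / 8 = 172.25
Step 4: Standard deviation = sqrt(172.25) = 13.1244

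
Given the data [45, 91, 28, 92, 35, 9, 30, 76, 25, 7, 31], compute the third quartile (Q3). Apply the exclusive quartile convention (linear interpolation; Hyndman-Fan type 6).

76

Step 1: Sort the data: [7, 9, 25, 28, 30, 31, 35, 45, 76, 91, 92]
Step 2: n = 11
Step 3: Using the exclusive quartile method:
  Q1 = 25
  Q2 (median) = 31
  Q3 = 76
  IQR = Q3 - Q1 = 76 - 25 = 51
Step 4: Q3 = 76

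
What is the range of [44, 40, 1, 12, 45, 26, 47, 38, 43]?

46

Step 1: Identify the maximum value: max = 47
Step 2: Identify the minimum value: min = 1
Step 3: Range = max - min = 47 - 1 = 46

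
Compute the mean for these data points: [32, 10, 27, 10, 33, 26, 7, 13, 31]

21

Step 1: Sum all values: 32 + 10 + 27 + 10 + 33 + 26 + 7 + 13 + 31 = 189
Step 2: Count the number of values: n = 9
Step 3: Mean = sum / n = 189 / 9 = 21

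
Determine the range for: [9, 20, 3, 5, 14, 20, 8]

17

Step 1: Identify the maximum value: max = 20
Step 2: Identify the minimum value: min = 3
Step 3: Range = max - min = 20 - 3 = 17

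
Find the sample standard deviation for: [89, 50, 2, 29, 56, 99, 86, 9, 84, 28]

35.3044

Step 1: Compute the mean: 53.2
Step 2: Sum of squared deviations from the mean: 11217.6
Step 3: Sample variance = 11217.6 / 9 = 1246.4
Step 4: Standard deviation = sqrt(1246.4) = 35.3044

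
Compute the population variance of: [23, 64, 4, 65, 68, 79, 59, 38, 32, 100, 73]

703.0909

Step 1: Compute the mean: (23 + 64 + 4 + 65 + 68 + 79 + 59 + 38 + 32 + 100 + 73) / 11 = 55
Step 2: Compute squared deviations from the mean:
  (23 - 55)^2 = 1024
  (64 - 55)^2 = 81
  (4 - 55)^2 = 2601
  (65 - 55)^2 = 100
  (68 - 55)^2 = 169
  (79 - 55)^2 = 576
  (59 - 55)^2 = 16
  (38 - 55)^2 = 289
  (32 - 55)^2 = 529
  (100 - 55)^2 = 2025
  (73 - 55)^2 = 324
Step 3: Sum of squared deviations = 7734
Step 4: Population variance = 7734 / 11 = 703.0909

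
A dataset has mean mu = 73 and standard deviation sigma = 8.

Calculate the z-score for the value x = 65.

-1

Step 1: Recall the z-score formula: z = (x - mu) / sigma
Step 2: Substitute values: z = (65 - 73) / 8
Step 3: z = -8 / 8 = -1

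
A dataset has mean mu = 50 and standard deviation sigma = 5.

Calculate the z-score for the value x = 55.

1

Step 1: Recall the z-score formula: z = (x - mu) / sigma
Step 2: Substitute values: z = (55 - 50) / 5
Step 3: z = 5 / 5 = 1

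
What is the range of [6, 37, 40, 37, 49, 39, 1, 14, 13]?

48

Step 1: Identify the maximum value: max = 49
Step 2: Identify the minimum value: min = 1
Step 3: Range = max - min = 49 - 1 = 48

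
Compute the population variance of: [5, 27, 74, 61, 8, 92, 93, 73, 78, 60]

953.69

Step 1: Compute the mean: (5 + 27 + 74 + 61 + 8 + 92 + 93 + 73 + 78 + 60) / 10 = 57.1
Step 2: Compute squared deviations from the mean:
  (5 - 57.1)^2 = 2714.41
  (27 - 57.1)^2 = 906.01
  (74 - 57.1)^2 = 285.61
  (61 - 57.1)^2 = 15.21
  (8 - 57.1)^2 = 2410.81
  (92 - 57.1)^2 = 1218.01
  (93 - 57.1)^2 = 1288.81
  (73 - 57.1)^2 = 252.81
  (78 - 57.1)^2 = 436.81
  (60 - 57.1)^2 = 8.41
Step 3: Sum of squared deviations = 9536.9
Step 4: Population variance = 9536.9 / 10 = 953.69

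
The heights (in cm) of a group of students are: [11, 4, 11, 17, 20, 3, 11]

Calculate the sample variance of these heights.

38.3333

Step 1: Compute the mean: (11 + 4 + 11 + 17 + 20 + 3 + 11) / 7 = 11
Step 2: Compute squared deviations from the mean:
  (11 - 11)^2 = 0
  (4 - 11)^2 = 49
  (11 - 11)^2 = 0
  (17 - 11)^2 = 36
  (20 - 11)^2 = 81
  (3 - 11)^2 = 64
  (11 - 11)^2 = 0
Step 3: Sum of squared deviations = 230
Step 4: Sample variance = 230 / 6 = 38.3333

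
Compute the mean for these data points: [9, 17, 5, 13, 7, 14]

10.8333

Step 1: Sum all values: 9 + 17 + 5 + 13 + 7 + 14 = 65
Step 2: Count the number of values: n = 6
Step 3: Mean = sum / n = 65 / 6 = 10.8333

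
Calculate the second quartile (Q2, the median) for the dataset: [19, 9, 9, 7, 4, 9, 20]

9

Step 1: Sort the data: [4, 7, 9, 9, 9, 19, 20]
Step 2: n = 7
Step 3: Q2 is the median. Since n is odd, it is the middle value at position 4: 9
Step 4: Q2 = 9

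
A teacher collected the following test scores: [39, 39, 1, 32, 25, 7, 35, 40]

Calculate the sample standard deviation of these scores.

15.2386

Step 1: Compute the mean: 27.25
Step 2: Sum of squared deviations from the mean: 1625.5
Step 3: Sample variance = 1625.5 / 7 = 232.2143
Step 4: Standard deviation = sqrt(232.2143) = 15.2386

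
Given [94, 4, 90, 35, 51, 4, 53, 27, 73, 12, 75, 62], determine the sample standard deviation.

31.9668

Step 1: Compute the mean: 48.3333
Step 2: Sum of squared deviations from the mean: 11240.6667
Step 3: Sample variance = 11240.6667 / 11 = 1021.8788
Step 4: Standard deviation = sqrt(1021.8788) = 31.9668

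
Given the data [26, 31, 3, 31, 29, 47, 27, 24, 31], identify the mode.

31

Step 1: Count the frequency of each value:
  3: appears 1 time(s)
  24: appears 1 time(s)
  26: appears 1 time(s)
  27: appears 1 time(s)
  29: appears 1 time(s)
  31: appears 3 time(s)
  47: appears 1 time(s)
Step 2: The value 31 appears most frequently (3 times).
Step 3: Mode = 31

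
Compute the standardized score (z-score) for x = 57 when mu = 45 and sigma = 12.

1

Step 1: Recall the z-score formula: z = (x - mu) / sigma
Step 2: Substitute values: z = (57 - 45) / 12
Step 3: z = 12 / 12 = 1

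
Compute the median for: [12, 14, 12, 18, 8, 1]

12

Step 1: Sort the data in ascending order: [1, 8, 12, 12, 14, 18]
Step 2: The number of values is n = 6.
Step 3: Since n is even, the median is the average of positions 3 and 4:
  Median = (12 + 12) / 2 = 12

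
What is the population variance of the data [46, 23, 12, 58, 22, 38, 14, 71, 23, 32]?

337.89

Step 1: Compute the mean: (46 + 23 + 12 + 58 + 22 + 38 + 14 + 71 + 23 + 32) / 10 = 33.9
Step 2: Compute squared deviations from the mean:
  (46 - 33.9)^2 = 146.41
  (23 - 33.9)^2 = 118.81
  (12 - 33.9)^2 = 479.61
  (58 - 33.9)^2 = 580.81
  (22 - 33.9)^2 = 141.61
  (38 - 33.9)^2 = 16.81
  (14 - 33.9)^2 = 396.01
  (71 - 33.9)^2 = 1376.41
  (23 - 33.9)^2 = 118.81
  (32 - 33.9)^2 = 3.61
Step 3: Sum of squared deviations = 3378.9
Step 4: Population variance = 3378.9 / 10 = 337.89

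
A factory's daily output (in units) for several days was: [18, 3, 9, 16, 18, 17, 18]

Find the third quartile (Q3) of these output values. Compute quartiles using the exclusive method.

18

Step 1: Sort the data: [3, 9, 16, 17, 18, 18, 18]
Step 2: n = 7
Step 3: Using the exclusive quartile method:
  Q1 = 9
  Q2 (median) = 17
  Q3 = 18
  IQR = Q3 - Q1 = 18 - 9 = 9
Step 4: Q3 = 18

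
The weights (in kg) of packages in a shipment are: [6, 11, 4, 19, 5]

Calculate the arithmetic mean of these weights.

9

Step 1: Sum all values: 6 + 11 + 4 + 19 + 5 = 45
Step 2: Count the number of values: n = 5
Step 3: Mean = sum / n = 45 / 5 = 9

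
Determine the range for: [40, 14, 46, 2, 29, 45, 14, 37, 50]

48

Step 1: Identify the maximum value: max = 50
Step 2: Identify the minimum value: min = 2
Step 3: Range = max - min = 50 - 2 = 48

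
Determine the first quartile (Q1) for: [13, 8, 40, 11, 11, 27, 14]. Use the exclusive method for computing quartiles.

11

Step 1: Sort the data: [8, 11, 11, 13, 14, 27, 40]
Step 2: n = 7
Step 3: Using the exclusive quartile method:
  Q1 = 11
  Q2 (median) = 13
  Q3 = 27
  IQR = Q3 - Q1 = 27 - 11 = 16
Step 4: Q1 = 11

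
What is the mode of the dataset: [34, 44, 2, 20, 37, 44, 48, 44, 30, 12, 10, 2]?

44

Step 1: Count the frequency of each value:
  2: appears 2 time(s)
  10: appears 1 time(s)
  12: appears 1 time(s)
  20: appears 1 time(s)
  30: appears 1 time(s)
  34: appears 1 time(s)
  37: appears 1 time(s)
  44: appears 3 time(s)
  48: appears 1 time(s)
Step 2: The value 44 appears most frequently (3 times).
Step 3: Mode = 44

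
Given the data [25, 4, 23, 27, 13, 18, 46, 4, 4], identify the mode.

4

Step 1: Count the frequency of each value:
  4: appears 3 time(s)
  13: appears 1 time(s)
  18: appears 1 time(s)
  23: appears 1 time(s)
  25: appears 1 time(s)
  27: appears 1 time(s)
  46: appears 1 time(s)
Step 2: The value 4 appears most frequently (3 times).
Step 3: Mode = 4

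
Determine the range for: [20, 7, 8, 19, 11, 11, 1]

19

Step 1: Identify the maximum value: max = 20
Step 2: Identify the minimum value: min = 1
Step 3: Range = max - min = 20 - 1 = 19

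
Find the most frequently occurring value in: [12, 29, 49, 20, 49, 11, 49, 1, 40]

49

Step 1: Count the frequency of each value:
  1: appears 1 time(s)
  11: appears 1 time(s)
  12: appears 1 time(s)
  20: appears 1 time(s)
  29: appears 1 time(s)
  40: appears 1 time(s)
  49: appears 3 time(s)
Step 2: The value 49 appears most frequently (3 times).
Step 3: Mode = 49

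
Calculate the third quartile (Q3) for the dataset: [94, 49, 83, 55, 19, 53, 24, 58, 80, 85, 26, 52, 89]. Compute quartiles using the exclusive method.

84

Step 1: Sort the data: [19, 24, 26, 49, 52, 53, 55, 58, 80, 83, 85, 89, 94]
Step 2: n = 13
Step 3: Using the exclusive quartile method:
  Q1 = 37.5
  Q2 (median) = 55
  Q3 = 84
  IQR = Q3 - Q1 = 84 - 37.5 = 46.5
Step 4: Q3 = 84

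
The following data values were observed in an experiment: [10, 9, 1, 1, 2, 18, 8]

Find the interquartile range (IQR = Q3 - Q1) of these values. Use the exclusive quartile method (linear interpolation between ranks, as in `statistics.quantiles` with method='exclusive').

9

Step 1: Sort the data: [1, 1, 2, 8, 9, 10, 18]
Step 2: n = 7
Step 3: Using the exclusive quartile method:
  Q1 = 1
  Q2 (median) = 8
  Q3 = 10
  IQR = Q3 - Q1 = 10 - 1 = 9
Step 4: IQR = 9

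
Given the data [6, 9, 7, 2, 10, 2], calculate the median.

6.5

Step 1: Sort the data in ascending order: [2, 2, 6, 7, 9, 10]
Step 2: The number of values is n = 6.
Step 3: Since n is even, the median is the average of positions 3 and 4:
  Median = (6 + 7) / 2 = 6.5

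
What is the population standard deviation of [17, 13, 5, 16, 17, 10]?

4.3589

Step 1: Compute the mean: 13
Step 2: Sum of squared deviations from the mean: 114
Step 3: Population variance = 114 / 6 = 19
Step 4: Standard deviation = sqrt(19) = 4.3589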